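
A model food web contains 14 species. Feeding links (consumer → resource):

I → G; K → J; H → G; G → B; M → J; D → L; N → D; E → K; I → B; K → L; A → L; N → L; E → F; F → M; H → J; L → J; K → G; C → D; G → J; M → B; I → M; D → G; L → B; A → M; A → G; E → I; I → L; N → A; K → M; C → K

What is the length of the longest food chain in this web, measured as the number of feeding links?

3 links

One longest chain: B → L → D → C.
It has 4 species and 3 links.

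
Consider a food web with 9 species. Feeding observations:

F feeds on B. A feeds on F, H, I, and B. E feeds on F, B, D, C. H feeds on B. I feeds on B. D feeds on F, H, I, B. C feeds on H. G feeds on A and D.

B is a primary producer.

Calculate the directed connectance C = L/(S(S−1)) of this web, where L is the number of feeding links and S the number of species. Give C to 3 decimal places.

The web has S = 9 species and L = 18 feeding links.
C = L / (S(S−1)) = 18 / 72 = 0.2500 ≈ 0.250.

C = 0.250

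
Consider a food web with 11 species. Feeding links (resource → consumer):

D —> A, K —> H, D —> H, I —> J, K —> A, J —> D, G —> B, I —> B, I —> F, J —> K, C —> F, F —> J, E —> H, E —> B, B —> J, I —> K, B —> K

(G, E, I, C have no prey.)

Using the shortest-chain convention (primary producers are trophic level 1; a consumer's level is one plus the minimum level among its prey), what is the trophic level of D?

Trophic level 3

I is a producer → level 1.
J eats I → level 2.
D eats J → level 3.
No prey of D is below level 2, so 3 is the minimum.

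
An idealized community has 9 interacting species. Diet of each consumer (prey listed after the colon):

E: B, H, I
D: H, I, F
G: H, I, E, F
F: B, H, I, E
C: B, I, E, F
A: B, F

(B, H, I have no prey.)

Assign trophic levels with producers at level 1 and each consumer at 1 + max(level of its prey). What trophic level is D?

B is a producer → level 1.
E eats B (level 1); other prey at levels: H 1, I 1 → level 2.
F eats E (level 2); other prey at levels: B 1, H 1, I 1 → level 3.
D eats F (level 3); other prey at levels: H 1, I 1 → level 4.

Trophic level 4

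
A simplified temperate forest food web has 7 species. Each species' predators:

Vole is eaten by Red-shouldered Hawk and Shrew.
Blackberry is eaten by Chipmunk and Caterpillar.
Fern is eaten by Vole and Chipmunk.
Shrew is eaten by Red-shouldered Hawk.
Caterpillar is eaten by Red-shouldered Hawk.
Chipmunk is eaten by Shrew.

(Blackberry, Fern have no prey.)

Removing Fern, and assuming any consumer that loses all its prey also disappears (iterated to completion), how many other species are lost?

Remove Fern.
Round 1: Vole (all prey gone) → extinct.
No further losses. Total secondary extinctions: 1.

1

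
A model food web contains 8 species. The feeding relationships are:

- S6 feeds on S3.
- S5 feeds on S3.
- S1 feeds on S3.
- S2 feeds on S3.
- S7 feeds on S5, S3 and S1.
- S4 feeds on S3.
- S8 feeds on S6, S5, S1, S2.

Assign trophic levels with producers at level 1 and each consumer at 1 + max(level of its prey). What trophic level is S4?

S3 is a producer → level 1.
S4 eats S3 → level 2.

Trophic level 2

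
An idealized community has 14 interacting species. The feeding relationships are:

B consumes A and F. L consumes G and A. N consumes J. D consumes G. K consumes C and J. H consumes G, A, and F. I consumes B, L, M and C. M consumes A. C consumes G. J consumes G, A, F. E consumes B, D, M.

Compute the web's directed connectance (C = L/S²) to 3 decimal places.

The web has S = 14 species and L = 23 feeding links.
C = L / S² = 23 / 196 = 0.1173 ≈ 0.117.

C = 0.117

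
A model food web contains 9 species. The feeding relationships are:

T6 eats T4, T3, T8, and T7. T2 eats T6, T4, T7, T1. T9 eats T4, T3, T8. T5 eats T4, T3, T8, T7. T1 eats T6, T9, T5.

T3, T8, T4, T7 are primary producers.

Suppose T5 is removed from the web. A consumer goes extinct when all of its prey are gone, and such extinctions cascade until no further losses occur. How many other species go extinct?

Remove T5.
Every predator of it retains at least one other prey: T1 still has T6, T9.
No consumer loses all prey, so no secondary extinctions occur.

0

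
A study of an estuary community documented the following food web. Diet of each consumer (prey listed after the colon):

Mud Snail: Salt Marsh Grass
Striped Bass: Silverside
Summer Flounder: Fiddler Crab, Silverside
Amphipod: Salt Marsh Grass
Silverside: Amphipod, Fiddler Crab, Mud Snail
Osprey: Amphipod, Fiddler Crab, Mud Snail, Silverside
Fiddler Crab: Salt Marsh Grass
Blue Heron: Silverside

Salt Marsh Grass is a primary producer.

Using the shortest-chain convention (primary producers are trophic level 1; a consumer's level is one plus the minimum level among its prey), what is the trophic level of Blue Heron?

Trophic level 4

Salt Marsh Grass is a producer → level 1.
Amphipod eats Salt Marsh Grass → level 2.
Silverside eats Amphipod → level 3.
Blue Heron eats Silverside → level 4.
No prey of Blue Heron is below level 3, so 4 is the minimum.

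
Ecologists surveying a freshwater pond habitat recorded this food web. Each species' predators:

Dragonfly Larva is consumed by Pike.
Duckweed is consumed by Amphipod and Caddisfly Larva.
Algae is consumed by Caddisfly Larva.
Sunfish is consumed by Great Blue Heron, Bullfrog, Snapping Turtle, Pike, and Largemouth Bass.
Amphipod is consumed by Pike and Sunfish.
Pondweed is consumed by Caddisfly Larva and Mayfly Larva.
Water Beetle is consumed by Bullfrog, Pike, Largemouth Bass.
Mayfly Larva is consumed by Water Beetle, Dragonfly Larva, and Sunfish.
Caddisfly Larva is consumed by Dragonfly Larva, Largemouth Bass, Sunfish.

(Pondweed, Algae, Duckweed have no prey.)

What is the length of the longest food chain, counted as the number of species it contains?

One longest chain: Pondweed → Caddisfly Larva → Sunfish → Great Blue Heron.
It has 4 species and 3 links.

4 species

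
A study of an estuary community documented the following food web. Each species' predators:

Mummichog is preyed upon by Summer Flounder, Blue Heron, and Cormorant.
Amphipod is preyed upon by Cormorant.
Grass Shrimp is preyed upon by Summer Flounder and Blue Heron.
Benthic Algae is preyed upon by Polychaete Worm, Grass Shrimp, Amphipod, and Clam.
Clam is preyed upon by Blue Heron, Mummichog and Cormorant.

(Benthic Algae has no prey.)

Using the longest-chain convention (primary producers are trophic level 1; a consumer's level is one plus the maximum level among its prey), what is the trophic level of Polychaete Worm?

Trophic level 2

Benthic Algae is a producer → level 1.
Polychaete Worm eats Benthic Algae → level 2.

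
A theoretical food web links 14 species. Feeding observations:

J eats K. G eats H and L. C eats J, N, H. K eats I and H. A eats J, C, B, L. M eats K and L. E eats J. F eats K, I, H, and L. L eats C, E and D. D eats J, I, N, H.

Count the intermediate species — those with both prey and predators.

6

Intermediate species (has both prey and predators): K, J, E, C, D, L.
Count: 6.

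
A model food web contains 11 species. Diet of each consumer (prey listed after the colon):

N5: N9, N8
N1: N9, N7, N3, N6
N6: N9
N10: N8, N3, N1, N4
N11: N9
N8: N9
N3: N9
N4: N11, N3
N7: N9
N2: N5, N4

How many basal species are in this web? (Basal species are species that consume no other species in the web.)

Basal species (no prey listed): N9.
Count: 1.

1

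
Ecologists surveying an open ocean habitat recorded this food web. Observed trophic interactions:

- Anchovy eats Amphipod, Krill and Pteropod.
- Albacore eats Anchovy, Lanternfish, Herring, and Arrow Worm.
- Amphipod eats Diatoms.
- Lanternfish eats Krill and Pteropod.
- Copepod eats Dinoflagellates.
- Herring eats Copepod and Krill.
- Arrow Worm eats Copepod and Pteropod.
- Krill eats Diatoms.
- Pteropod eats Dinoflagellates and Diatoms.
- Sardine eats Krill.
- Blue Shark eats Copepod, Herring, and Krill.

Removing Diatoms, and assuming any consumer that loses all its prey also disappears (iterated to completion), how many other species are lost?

3

Remove Diatoms.
Round 1: Krill (all prey gone), Amphipod (all prey gone) → extinct.
Round 2: Sardine (all prey gone) → extinct.
No further losses. Total secondary extinctions: 3.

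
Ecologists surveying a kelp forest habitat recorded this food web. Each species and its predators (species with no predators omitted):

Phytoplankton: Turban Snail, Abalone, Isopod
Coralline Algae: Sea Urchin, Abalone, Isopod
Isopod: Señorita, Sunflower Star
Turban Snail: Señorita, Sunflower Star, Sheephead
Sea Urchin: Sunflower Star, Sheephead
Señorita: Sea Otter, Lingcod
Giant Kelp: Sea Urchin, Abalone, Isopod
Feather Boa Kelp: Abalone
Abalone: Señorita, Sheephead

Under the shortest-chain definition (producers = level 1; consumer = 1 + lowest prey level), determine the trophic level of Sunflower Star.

Giant Kelp is a producer → level 1.
Sea Urchin eats Giant Kelp → level 2.
Sunflower Star eats Sea Urchin → level 3.
No prey of Sunflower Star is below level 2, so 3 is the minimum.

Trophic level 3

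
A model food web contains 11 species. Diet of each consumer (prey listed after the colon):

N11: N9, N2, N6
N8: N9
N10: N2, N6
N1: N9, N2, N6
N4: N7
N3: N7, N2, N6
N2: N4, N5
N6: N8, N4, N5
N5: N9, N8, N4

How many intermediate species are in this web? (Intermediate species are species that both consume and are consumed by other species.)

5

Intermediate species (has both prey and predators): N8, N4, N5, N2, N6.
Count: 5.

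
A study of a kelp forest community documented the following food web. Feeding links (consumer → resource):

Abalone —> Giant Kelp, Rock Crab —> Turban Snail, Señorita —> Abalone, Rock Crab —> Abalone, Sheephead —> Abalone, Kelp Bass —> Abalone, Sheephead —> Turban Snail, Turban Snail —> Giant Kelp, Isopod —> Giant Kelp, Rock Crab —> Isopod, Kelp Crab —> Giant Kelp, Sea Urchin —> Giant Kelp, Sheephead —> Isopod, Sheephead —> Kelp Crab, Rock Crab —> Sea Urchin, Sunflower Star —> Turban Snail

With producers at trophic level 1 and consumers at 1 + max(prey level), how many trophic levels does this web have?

Producers (level 1): Giant Kelp.
Giant Kelp → Turban Snail → Sunflower Star gives Sunflower Star level 3.
No species has a prey at level 3, so no species reaches level 4.

3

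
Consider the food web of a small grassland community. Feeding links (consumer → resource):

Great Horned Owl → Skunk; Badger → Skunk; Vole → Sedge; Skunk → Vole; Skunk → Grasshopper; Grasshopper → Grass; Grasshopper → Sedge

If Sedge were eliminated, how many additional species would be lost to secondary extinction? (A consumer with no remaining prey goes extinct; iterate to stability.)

1

Remove Sedge.
Round 1: Vole (all prey gone) → extinct.
No further losses. Total secondary extinctions: 1.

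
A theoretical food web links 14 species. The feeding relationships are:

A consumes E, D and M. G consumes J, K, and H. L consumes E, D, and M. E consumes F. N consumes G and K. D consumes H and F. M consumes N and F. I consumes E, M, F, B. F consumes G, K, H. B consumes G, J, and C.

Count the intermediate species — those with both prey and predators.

Intermediate species (has both prey and predators): G, B, F, N, D, M, E.
Count: 7.

7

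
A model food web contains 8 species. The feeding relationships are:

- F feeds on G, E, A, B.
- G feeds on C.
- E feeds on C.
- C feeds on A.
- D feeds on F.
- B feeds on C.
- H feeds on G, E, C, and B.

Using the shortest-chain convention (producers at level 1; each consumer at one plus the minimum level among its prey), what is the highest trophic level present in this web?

Producers (level 1): A.
Following each consumer down to its lowest-level prey: A → C → B (levels 1 through 3).
All prey of B (C 2) are at level 2 or above, so B is at level 1 + 2 = 3.
Every consumer has at least one prey at level 2 or below, so none exceeds level 3.

3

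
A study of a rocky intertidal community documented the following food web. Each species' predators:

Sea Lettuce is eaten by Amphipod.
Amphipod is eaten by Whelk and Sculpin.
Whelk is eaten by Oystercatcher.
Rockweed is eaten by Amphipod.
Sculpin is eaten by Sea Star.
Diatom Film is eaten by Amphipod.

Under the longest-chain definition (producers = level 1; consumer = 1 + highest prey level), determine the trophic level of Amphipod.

Trophic level 2

Rockweed is a producer → level 1.
Amphipod eats Rockweed (level 1); other prey at levels: Sea Lettuce 1, Diatom Film 1 → level 2.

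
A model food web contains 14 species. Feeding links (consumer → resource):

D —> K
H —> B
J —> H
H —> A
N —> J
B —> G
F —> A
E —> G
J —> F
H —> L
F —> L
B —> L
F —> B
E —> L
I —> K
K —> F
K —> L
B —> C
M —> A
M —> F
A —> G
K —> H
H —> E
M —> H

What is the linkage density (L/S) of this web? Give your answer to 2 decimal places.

There are L = 24 links among S = 14 species.
L/S = 24/14 = 1.7143 ≈ 1.71.

L/S = 1.71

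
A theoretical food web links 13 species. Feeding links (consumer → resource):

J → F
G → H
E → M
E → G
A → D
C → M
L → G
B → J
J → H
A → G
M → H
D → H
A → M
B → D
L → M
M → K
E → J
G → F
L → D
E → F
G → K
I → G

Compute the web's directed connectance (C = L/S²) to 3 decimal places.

The web has S = 13 species and L = 22 feeding links.
C = L / S² = 22 / 169 = 0.1302 ≈ 0.130.

C = 0.130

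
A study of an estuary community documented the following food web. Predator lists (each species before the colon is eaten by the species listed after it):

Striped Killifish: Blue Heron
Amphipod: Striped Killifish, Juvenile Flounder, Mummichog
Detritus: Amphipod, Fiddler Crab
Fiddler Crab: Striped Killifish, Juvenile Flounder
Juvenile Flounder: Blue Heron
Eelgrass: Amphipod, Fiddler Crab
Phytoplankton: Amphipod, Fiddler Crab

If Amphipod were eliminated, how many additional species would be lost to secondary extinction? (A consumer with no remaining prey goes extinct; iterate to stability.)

Remove Amphipod.
Round 1: Mummichog (all prey gone) → extinct.
No further losses. Total secondary extinctions: 1.

1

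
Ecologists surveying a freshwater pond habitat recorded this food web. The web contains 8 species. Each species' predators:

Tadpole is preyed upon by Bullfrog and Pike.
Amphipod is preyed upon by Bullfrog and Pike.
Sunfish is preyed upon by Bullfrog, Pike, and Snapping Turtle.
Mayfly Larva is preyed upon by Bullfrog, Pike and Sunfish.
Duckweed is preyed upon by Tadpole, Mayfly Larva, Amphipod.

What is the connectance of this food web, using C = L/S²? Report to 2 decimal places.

C = 0.20

The web has S = 8 species and L = 13 feeding links.
C = L / S² = 13 / 64 = 0.2031 ≈ 0.20.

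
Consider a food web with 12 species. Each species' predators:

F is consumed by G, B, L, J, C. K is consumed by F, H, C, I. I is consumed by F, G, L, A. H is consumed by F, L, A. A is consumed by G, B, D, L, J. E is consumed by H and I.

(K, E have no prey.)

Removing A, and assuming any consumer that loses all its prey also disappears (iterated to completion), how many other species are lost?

1

Remove A.
Round 1: D (all prey gone) → extinct.
No further losses. Total secondary extinctions: 1.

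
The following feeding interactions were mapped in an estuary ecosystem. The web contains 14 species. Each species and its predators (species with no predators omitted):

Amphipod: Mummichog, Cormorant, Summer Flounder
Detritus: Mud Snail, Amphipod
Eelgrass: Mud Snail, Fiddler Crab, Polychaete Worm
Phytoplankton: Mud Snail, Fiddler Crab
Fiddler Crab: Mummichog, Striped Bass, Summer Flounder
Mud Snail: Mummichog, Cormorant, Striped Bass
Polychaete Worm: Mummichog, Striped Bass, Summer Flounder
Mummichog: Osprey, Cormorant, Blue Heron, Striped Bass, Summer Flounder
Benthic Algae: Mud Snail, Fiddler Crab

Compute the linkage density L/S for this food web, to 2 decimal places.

There are L = 26 links among S = 14 species.
L/S = 26/14 = 1.8571 ≈ 1.86.

L/S = 1.86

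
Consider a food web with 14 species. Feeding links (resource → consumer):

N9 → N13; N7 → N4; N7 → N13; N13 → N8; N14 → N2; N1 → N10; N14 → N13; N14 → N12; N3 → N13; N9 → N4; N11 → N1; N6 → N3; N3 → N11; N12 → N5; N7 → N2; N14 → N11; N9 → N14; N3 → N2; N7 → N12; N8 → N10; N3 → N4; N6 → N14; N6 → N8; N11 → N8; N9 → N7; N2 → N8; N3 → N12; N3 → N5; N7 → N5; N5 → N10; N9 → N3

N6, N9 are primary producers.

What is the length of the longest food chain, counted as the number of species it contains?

5 species

One longest chain: N6 → N3 → N11 → N1 → N10.
It has 5 species and 4 links.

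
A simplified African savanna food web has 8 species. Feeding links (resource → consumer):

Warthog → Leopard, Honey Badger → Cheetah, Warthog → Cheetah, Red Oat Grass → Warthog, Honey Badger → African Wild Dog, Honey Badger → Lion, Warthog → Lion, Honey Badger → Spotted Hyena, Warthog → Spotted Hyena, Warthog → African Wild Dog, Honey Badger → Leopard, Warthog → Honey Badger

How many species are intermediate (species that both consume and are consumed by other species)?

2

Intermediate species (has both prey and predators): Warthog, Honey Badger.
Count: 2.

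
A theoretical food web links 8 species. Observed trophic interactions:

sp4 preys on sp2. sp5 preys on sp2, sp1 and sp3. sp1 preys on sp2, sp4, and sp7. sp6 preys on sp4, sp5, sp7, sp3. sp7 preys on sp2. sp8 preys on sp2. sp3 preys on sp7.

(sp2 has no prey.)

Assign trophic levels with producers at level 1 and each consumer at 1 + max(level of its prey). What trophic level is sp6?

sp2 is a producer → level 1.
sp7 eats sp2 → level 2.
sp3 eats sp7 → level 3.
sp5 eats sp3 (level 3); other prey at levels: sp2 1, sp1 3 → level 4.
sp6 eats sp5 (level 4); other prey at levels: sp7 2, sp4 2, sp3 3 → level 5.

Trophic level 5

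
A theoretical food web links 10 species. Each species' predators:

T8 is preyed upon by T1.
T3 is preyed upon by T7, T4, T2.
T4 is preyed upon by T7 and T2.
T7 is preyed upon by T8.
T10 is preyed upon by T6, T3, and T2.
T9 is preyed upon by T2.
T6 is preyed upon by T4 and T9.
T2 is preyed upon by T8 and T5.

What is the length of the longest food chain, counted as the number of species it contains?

One longest chain: T10 → T6 → T4 → T2 → T8 → T1.
It has 6 species and 5 links.

6 species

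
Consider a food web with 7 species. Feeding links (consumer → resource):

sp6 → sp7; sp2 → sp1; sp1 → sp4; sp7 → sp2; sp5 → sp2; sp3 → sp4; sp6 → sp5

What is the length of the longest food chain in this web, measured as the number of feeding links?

4 links

One longest chain: sp4 → sp1 → sp2 → sp5 → sp6.
It has 5 species and 4 links.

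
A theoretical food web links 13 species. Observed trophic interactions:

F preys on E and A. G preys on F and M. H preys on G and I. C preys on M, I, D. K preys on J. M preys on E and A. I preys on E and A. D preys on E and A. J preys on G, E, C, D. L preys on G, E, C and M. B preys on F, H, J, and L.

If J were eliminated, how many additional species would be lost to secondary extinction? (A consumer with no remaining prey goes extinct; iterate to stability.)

1

Remove J.
Round 1: K (all prey gone) → extinct.
No further losses. Total secondary extinctions: 1.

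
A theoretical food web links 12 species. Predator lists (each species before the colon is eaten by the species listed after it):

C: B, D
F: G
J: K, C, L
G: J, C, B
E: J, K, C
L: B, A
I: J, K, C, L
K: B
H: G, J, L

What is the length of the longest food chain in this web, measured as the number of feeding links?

4 links

One longest chain: F → G → J → L → B.
It has 5 species and 4 links.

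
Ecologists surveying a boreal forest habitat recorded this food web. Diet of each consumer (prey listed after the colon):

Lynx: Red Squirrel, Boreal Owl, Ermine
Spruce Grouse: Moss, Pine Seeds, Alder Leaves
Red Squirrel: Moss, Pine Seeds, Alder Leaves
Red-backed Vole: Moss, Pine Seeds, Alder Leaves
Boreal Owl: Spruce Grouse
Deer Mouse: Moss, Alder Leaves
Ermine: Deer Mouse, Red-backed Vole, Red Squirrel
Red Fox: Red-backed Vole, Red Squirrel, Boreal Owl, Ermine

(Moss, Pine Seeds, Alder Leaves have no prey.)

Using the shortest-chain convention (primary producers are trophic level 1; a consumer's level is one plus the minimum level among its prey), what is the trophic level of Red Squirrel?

Trophic level 2

Moss is a producer → level 1.
Red Squirrel eats Moss → level 2.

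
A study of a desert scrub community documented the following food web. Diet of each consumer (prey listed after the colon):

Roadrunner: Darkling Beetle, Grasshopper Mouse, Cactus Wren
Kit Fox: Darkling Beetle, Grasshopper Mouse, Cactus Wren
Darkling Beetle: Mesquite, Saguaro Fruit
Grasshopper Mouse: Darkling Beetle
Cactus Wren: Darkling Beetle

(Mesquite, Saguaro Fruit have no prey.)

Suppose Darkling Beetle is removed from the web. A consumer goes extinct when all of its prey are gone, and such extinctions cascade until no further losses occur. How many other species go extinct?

4

Remove Darkling Beetle.
Round 1: Grasshopper Mouse (all prey gone), Cactus Wren (all prey gone) → extinct.
Round 2: Kit Fox (all prey gone), Roadrunner (all prey gone) → extinct.
No further losses. Total secondary extinctions: 4.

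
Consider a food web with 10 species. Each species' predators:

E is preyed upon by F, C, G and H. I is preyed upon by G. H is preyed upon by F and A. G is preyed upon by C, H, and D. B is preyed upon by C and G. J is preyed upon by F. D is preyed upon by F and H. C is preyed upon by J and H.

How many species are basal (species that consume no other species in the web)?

Basal species (no prey listed): I, E, B.
Count: 3.

3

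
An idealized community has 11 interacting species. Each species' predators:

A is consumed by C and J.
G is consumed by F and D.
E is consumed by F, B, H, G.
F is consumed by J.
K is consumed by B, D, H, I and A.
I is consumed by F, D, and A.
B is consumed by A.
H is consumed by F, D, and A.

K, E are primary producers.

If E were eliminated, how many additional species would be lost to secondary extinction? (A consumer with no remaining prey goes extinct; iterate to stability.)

1

Remove E.
Round 1: G (all prey gone) → extinct.
No further losses. Total secondary extinctions: 1.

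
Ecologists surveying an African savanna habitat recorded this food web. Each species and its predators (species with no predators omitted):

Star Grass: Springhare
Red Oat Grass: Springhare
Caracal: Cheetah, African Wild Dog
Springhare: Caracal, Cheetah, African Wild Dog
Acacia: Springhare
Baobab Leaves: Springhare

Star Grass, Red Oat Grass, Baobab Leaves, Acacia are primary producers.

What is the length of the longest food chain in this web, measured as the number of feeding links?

One longest chain: Star Grass → Springhare → Caracal → Cheetah.
It has 4 species and 3 links.

3 links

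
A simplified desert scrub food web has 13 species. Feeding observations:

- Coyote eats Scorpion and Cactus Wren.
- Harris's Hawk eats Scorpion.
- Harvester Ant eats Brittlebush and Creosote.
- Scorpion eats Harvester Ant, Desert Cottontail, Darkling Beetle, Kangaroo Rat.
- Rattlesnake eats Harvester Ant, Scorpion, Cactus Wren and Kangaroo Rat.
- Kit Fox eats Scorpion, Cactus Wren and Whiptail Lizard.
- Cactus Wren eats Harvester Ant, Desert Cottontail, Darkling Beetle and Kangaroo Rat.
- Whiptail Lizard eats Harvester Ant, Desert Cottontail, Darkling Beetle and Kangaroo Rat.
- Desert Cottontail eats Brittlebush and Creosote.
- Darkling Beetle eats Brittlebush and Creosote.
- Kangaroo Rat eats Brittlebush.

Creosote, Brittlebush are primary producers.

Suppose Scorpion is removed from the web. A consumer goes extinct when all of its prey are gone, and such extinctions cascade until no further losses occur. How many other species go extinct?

Remove Scorpion.
Round 1: Harris's Hawk (all prey gone) → extinct.
No further losses. Total secondary extinctions: 1.

1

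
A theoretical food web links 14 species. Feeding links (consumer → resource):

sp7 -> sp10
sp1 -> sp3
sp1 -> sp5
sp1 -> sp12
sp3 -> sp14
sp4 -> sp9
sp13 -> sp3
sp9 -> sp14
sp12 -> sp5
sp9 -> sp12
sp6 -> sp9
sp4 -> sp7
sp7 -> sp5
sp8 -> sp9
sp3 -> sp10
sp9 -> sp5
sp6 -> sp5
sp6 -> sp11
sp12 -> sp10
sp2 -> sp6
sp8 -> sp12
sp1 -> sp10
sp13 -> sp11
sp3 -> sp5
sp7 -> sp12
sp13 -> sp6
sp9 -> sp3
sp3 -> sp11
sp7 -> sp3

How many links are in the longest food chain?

One longest chain: sp5 → sp3 → sp9 → sp6 → sp13.
It has 5 species and 4 links.

4 links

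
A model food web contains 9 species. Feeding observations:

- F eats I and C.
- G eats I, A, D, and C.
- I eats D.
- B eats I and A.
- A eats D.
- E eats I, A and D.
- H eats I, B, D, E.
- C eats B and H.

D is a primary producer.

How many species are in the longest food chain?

6 species

One longest chain: D → I → E → H → C → G.
It has 6 species and 5 links.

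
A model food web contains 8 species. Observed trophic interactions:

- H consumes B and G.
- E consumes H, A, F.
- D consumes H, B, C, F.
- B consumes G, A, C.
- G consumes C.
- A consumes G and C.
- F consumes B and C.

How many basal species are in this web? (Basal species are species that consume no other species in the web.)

1

Basal species (no prey listed): C.
Count: 1.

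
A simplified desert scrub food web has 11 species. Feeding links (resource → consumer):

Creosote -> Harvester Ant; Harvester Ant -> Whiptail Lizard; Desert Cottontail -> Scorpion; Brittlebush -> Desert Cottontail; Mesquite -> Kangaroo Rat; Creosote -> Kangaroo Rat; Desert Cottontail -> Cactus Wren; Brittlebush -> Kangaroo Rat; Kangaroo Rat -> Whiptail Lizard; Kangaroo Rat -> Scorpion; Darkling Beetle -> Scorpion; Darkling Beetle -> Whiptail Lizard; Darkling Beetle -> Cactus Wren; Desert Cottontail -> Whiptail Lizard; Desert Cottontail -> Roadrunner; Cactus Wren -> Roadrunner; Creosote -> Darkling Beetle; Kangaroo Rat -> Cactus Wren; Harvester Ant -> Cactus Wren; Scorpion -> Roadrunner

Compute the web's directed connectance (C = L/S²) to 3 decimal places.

C = 0.165

The web has S = 11 species and L = 20 feeding links.
C = L / S² = 20 / 121 = 0.1653 ≈ 0.165.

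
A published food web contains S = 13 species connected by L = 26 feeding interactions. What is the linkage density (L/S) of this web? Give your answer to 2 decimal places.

There are L = 26 links among S = 13 species.
L/S = 26/13 = 2.0000 ≈ 2.00.

L/S = 2.00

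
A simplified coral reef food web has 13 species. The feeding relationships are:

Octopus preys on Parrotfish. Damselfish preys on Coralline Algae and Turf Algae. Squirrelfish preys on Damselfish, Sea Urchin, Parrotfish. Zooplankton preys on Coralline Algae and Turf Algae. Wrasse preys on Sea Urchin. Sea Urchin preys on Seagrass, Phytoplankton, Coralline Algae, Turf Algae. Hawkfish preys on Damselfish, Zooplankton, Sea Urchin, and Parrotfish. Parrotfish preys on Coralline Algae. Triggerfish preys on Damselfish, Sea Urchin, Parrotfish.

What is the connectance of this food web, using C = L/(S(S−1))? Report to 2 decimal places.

The web has S = 13 species and L = 21 feeding links.
C = L / (S(S−1)) = 21 / 156 = 0.1346 ≈ 0.13.

C = 0.13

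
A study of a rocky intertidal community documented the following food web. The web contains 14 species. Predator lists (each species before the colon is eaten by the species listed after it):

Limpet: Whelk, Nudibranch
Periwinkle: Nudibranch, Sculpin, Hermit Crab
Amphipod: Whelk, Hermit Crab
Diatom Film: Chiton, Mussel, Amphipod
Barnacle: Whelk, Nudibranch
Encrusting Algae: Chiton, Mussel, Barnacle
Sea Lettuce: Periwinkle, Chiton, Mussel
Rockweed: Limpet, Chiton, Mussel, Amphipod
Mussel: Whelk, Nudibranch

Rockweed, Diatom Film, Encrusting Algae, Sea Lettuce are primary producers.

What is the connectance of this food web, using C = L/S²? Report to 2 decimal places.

The web has S = 14 species and L = 24 feeding links.
C = L / S² = 24 / 196 = 0.1224 ≈ 0.12.

C = 0.12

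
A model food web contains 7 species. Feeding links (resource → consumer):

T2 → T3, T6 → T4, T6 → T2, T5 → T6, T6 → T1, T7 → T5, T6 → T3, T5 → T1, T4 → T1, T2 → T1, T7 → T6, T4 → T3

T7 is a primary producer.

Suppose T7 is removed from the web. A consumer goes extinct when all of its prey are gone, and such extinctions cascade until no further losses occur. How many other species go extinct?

6

Remove T7.
Round 1: T5 (all prey gone) → extinct.
Round 2: T6 (all prey gone) → extinct.
Round 3: T2 (all prey gone), T4 (all prey gone) → extinct.
Round 4: T1 (all prey gone), T3 (all prey gone) → extinct.
No further losses. Total secondary extinctions: 6.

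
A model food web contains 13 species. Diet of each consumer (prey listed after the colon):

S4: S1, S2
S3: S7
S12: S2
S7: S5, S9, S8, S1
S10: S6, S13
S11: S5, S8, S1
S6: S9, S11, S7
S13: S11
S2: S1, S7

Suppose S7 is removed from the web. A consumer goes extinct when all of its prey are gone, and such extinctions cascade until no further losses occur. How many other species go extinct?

Remove S7.
Round 1: S3 (all prey gone) → extinct.
No further losses. Total secondary extinctions: 1.

1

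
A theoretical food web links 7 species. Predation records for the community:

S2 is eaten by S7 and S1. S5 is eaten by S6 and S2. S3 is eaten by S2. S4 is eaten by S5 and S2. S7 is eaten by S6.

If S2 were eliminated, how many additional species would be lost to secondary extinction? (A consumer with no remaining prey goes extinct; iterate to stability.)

Remove S2.
Round 1: S1 (all prey gone), S7 (all prey gone) → extinct.
No further losses. Total secondary extinctions: 2.

2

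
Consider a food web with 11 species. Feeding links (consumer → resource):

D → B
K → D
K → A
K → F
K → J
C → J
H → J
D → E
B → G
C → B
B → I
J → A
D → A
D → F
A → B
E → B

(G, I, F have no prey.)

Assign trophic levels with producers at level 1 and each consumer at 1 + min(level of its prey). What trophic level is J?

Trophic level 4

G is a producer → level 1.
B eats G → level 2.
A eats B → level 3.
J eats A → level 4.
No prey of J is below level 3, so 4 is the minimum.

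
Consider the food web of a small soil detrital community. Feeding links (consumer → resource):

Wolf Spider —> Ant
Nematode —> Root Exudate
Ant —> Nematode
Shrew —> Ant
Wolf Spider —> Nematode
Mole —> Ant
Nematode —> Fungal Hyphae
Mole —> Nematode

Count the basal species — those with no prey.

Basal species (no prey listed): Root Exudate, Fungal Hyphae.
Count: 2.

2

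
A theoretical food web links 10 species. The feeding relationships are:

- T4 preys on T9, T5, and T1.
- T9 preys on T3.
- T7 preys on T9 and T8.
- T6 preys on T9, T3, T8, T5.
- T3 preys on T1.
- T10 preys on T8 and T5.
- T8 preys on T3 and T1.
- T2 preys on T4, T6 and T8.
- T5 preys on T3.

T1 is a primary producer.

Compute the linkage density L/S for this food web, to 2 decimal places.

L/S = 1.90

There are L = 19 links among S = 10 species.
L/S = 19/10 = 1.9000 ≈ 1.90.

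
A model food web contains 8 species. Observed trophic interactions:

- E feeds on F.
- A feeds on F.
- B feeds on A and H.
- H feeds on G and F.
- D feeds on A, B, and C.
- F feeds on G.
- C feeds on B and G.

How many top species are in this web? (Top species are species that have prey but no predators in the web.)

Top species (has prey, but nothing eats it): E, D.
Count: 2.

2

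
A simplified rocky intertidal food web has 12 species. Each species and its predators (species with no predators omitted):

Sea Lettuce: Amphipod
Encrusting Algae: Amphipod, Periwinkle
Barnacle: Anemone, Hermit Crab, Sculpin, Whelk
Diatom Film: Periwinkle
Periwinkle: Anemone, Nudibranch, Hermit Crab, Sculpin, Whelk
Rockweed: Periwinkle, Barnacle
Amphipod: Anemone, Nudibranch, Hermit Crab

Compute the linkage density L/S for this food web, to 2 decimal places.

There are L = 18 links among S = 12 species.
L/S = 18/12 = 1.5000 ≈ 1.50.

L/S = 1.50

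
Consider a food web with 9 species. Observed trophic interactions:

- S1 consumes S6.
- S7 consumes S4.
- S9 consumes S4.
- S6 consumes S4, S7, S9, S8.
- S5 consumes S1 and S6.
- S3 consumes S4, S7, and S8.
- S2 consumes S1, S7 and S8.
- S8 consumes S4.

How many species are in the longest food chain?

5 species

One longest chain: S4 → S7 → S6 → S1 → S2.
It has 5 species and 4 links.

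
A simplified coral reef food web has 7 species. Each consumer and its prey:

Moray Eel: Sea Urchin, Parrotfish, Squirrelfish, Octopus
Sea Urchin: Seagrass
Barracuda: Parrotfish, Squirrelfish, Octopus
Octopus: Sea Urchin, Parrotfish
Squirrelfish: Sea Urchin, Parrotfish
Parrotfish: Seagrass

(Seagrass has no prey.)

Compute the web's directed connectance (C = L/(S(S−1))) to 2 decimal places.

The web has S = 7 species and L = 13 feeding links.
C = L / (S(S−1)) = 13 / 42 = 0.3095 ≈ 0.31.

C = 0.31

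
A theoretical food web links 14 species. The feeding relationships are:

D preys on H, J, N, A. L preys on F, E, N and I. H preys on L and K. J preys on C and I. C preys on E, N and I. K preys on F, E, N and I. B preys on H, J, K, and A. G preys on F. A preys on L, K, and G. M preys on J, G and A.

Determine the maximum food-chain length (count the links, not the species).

3 links

One longest chain: N → C → J → M.
It has 4 species and 3 links.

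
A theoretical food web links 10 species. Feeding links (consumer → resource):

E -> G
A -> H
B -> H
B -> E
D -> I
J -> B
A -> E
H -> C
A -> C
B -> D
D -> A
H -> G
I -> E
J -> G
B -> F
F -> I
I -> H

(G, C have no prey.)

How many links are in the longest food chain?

One longest chain: G → H → I → D → B → J.
It has 6 species and 5 links.

5 links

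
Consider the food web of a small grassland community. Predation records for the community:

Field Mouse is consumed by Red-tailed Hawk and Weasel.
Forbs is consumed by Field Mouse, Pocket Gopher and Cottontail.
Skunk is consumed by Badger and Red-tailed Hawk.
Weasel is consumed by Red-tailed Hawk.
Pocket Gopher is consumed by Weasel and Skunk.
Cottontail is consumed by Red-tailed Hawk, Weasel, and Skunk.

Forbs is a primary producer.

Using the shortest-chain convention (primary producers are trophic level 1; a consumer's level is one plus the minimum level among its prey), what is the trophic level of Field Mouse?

Trophic level 2

Forbs is a producer → level 1.
Field Mouse eats Forbs → level 2.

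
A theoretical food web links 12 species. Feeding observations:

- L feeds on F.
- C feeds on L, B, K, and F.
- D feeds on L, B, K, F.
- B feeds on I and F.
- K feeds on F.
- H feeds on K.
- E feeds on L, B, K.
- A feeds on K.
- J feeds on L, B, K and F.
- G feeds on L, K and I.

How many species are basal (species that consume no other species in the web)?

Basal species (no prey listed): I, F.
Count: 2.

2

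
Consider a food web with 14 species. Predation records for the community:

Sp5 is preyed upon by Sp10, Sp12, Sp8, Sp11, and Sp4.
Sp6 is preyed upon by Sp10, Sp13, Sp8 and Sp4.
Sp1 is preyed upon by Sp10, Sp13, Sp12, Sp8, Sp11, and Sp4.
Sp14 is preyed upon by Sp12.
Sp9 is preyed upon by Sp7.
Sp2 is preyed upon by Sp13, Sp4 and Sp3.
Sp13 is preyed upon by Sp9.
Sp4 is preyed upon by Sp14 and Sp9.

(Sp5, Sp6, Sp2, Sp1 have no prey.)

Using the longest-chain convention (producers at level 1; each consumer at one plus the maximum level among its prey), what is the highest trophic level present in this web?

Producers (level 1): Sp5, Sp6, Sp2, Sp1.
Sp6 → Sp13 → Sp9 → Sp7 gives Sp7 level 4.
No species has a prey at level 4, so no species reaches level 5.

4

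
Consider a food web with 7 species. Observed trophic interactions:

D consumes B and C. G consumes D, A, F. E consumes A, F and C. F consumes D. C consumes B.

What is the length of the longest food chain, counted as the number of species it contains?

5 species

One longest chain: B → C → D → F → E.
It has 5 species and 4 links.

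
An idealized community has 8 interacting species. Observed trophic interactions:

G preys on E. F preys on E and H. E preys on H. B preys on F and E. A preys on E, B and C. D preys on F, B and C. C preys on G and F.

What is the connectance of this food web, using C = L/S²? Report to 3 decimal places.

The web has S = 8 species and L = 14 feeding links.
C = L / S² = 14 / 64 = 0.2188 ≈ 0.219.

C = 0.219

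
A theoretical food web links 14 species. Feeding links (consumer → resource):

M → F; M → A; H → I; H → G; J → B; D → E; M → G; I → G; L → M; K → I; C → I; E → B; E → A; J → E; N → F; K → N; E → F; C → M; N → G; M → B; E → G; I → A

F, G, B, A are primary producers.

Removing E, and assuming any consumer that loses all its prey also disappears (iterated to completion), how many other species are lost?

Remove E.
Round 1: D (all prey gone) → extinct.
No further losses. Total secondary extinctions: 1.

1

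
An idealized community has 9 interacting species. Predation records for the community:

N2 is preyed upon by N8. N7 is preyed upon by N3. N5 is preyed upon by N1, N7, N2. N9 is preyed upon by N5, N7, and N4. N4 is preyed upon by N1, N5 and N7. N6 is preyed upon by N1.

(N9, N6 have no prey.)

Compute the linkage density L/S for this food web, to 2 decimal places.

L/S = 1.33

There are L = 12 links among S = 9 species.
L/S = 12/9 = 1.3333 ≈ 1.33.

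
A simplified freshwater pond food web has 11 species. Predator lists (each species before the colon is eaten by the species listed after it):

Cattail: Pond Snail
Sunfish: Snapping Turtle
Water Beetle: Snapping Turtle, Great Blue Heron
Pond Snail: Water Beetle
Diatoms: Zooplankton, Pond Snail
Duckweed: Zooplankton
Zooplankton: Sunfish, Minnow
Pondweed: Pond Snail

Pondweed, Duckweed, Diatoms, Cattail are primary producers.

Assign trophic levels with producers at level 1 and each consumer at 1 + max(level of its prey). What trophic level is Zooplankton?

Trophic level 2

Duckweed is a producer → level 1.
Zooplankton eats Duckweed (level 1); other prey at levels: Diatoms 1 → level 2.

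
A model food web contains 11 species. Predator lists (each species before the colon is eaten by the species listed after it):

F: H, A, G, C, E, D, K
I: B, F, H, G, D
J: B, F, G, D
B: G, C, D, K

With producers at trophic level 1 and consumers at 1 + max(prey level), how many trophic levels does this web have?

3

Producers (level 1): J, I.
J → B → K gives K level 3.
No species has a prey at level 3, so no species reaches level 4.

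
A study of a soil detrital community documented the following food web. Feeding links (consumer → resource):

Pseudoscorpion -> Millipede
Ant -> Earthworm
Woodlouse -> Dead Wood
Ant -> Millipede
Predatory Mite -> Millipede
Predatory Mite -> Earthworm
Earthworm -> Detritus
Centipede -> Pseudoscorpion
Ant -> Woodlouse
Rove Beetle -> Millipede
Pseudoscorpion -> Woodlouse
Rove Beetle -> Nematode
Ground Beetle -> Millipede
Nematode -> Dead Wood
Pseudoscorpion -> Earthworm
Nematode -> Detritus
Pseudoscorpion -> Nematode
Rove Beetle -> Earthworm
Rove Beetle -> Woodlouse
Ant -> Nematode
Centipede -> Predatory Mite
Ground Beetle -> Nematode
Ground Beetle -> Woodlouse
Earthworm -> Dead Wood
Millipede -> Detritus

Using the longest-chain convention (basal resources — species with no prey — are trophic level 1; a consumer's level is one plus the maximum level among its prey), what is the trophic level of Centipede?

Trophic level 4

Detritus has no prey (basal) → level 1.
Earthworm eats Detritus (level 1); other prey at levels: Dead Wood 1 → level 2.
Predatory Mite eats Earthworm (level 2); other prey at levels: Millipede 2 → level 3.
Centipede eats Predatory Mite (level 3); other prey at levels: Pseudoscorpion 3 → level 4.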